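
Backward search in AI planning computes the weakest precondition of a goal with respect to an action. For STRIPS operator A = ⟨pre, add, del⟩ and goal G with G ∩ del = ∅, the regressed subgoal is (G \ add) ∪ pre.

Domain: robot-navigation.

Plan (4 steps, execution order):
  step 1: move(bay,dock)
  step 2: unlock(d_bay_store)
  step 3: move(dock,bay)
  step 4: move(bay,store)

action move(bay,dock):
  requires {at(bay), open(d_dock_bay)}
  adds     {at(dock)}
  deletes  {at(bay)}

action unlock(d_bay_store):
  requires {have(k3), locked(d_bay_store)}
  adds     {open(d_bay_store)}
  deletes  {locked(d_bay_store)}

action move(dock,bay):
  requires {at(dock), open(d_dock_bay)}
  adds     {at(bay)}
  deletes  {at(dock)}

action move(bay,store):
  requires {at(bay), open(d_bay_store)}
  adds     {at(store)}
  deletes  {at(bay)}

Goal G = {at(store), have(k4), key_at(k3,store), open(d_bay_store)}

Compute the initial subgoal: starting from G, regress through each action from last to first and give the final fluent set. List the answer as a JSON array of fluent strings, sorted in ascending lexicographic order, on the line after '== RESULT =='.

Regress step by step:
  through step 4 (move(bay,store)): drop {at(store)}, keep {have(k4), key_at(k3,store), open(d_bay_store)}, require {at(bay), open(d_bay_store)}
    → {at(bay), have(k4), key_at(k3,store), open(d_bay_store)}
  through step 3 (move(dock,bay)): drop {at(bay)}, keep {have(k4), key_at(k3,store), open(d_bay_store)}, require {at(dock), open(d_dock_bay)}
    → {at(dock), have(k4), key_at(k3,store), open(d_bay_store), open(d_dock_bay)}
  through step 2 (unlock(d_bay_store)): drop {open(d_bay_store)}, keep {at(dock), have(k4), key_at(k3,store), open(d_dock_bay)}, require {have(k3), locked(d_bay_store)}
    → {at(dock), have(k3), have(k4), key_at(k3,store), locked(d_bay_store), open(d_dock_bay)}
  through step 1 (move(bay,dock)): drop {at(dock)}, keep {have(k3), have(k4), key_at(k3,store), locked(d_bay_store), open(d_dock_bay)}, require {at(bay), open(d_dock_bay)}
    → {at(bay), have(k3), have(k4), key_at(k3,store), locked(d_bay_store), open(d_dock_bay)}

== RESULT ==
["at(bay)", "have(k3)", "have(k4)", "key_at(k3,store)", "locked(d_bay_store)", "open(d_dock_bay)"]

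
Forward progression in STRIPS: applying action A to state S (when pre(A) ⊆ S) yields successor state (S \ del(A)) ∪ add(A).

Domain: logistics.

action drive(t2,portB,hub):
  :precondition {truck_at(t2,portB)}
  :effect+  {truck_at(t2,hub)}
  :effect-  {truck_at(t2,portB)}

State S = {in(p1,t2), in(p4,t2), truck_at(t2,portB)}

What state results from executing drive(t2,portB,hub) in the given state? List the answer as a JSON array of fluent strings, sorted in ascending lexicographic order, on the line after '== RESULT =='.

Compute (S \ del) ∪ add:
  pre ⊆ S: {truck_at(t2,portB)} ⊆ S  — applicable
  S \ del = {in(p1,t2), in(p4,t2)}
  ∪ add   = {in(p1,t2), in(p4,t2), truck_at(t2,hub)}

== RESULT ==
["in(p1,t2)", "in(p4,t2)", "truck_at(t2,hub)"]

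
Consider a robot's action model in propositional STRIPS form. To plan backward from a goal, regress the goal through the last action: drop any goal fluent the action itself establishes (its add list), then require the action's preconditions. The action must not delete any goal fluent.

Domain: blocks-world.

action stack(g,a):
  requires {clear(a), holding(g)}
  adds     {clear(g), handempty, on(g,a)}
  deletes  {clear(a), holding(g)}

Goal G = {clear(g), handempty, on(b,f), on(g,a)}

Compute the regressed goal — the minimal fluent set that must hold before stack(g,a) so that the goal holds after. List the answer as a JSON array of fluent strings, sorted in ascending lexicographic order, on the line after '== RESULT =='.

Regress:
  G ∩ del = {}  (empty — regression defined)
  G \ add = {clear(g), handempty, on(b,f), on(g,a)} \ {clear(g), handempty, on(g,a)} = {on(b,f)}
  ∪ pre   = {on(b,f)} ∪ {clear(a), holding(g)}
          = {clear(a), holding(g), on(b,f)}

== RESULT ==
["clear(a)", "holding(g)", "on(b,f)"]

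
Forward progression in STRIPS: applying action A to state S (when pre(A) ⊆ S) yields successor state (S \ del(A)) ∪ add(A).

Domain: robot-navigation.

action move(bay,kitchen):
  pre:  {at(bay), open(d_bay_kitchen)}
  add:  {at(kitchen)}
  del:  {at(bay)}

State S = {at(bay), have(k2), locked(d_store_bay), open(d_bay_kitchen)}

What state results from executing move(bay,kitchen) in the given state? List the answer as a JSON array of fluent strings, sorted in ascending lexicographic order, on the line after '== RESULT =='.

Progress:
  pre ⊆ S: {at(bay), open(d_bay_kitchen)} ⊆ S  — applicable
  S \ del = {have(k2), locked(d_store_bay), open(d_bay_kitchen)}
  ∪ add   = {at(kitchen), have(k2), locked(d_store_bay), open(d_bay_kitchen)}

== RESULT ==
["at(kitchen)", "have(k2)", "locked(d_store_bay)", "open(d_bay_kitchen)"]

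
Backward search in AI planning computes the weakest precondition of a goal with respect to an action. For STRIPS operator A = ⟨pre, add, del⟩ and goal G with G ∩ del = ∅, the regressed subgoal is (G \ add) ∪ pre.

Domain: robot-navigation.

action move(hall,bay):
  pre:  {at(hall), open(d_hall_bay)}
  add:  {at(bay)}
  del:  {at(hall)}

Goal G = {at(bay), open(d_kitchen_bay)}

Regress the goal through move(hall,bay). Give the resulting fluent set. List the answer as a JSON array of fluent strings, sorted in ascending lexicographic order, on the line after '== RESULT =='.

Compute (G \ add) ∪ pre:
  G ∩ del = {}  (empty — regression defined)
  G \ add = {at(bay), open(d_kitchen_bay)} \ {at(bay)} = {open(d_kitchen_bay)}
  ∪ pre   = {open(d_kitchen_bay)} ∪ {at(hall), open(d_hall_bay)}
          = {at(hall), open(d_hall_bay), open(d_kitchen_bay)}

== RESULT ==
["at(hall)", "open(d_hall_bay)", "open(d_kitchen_bay)"]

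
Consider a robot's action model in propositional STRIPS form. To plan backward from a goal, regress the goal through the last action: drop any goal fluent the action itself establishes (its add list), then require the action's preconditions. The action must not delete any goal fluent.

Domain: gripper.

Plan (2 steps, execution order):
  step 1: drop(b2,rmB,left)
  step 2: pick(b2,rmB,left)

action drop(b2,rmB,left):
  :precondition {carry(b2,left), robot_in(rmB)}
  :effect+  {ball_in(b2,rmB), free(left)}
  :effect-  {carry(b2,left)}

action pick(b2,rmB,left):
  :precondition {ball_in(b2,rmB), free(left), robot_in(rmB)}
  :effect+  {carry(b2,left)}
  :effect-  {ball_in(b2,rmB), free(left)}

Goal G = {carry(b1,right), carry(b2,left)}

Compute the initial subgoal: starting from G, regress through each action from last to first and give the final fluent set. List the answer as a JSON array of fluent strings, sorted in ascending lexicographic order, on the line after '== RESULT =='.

Regress step by step:
  through step 2 (pick(b2,rmB,left)): drop {carry(b2,left)}, keep {carry(b1,right)}, require {ball_in(b2,rmB), free(left), robot_in(rmB)}
    → {ball_in(b2,rmB), carry(b1,right), free(left), robot_in(rmB)}
  through step 1 (drop(b2,rmB,left)): drop {ball_in(b2,rmB), free(left)}, keep {carry(b1,right), robot_in(rmB)}, require {carry(b2,left), robot_in(rmB)}
    → {carry(b1,right), carry(b2,left), robot_in(rmB)}

== RESULT ==
["carry(b1,right)", "carry(b2,left)", "robot_in(rmB)"]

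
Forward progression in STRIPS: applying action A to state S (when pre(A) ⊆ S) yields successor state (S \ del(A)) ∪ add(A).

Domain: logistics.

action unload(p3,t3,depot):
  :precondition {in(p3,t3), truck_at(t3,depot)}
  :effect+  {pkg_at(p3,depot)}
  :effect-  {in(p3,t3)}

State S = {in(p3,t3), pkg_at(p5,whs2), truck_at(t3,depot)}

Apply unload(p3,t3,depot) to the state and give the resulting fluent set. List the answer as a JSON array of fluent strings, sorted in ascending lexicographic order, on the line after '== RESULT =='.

Compute (S \ del) ∪ add:
  pre ⊆ S: {in(p3,t3), truck_at(t3,depot)} ⊆ S  — applicable
  S \ del = {pkg_at(p5,whs2), truck_at(t3,depot)}
  ∪ add   = {pkg_at(p3,depot), pkg_at(p5,whs2), truck_at(t3,depot)}

== RESULT ==
["pkg_at(p3,depot)", "pkg_at(p5,whs2)", "truck_at(t3,depot)"]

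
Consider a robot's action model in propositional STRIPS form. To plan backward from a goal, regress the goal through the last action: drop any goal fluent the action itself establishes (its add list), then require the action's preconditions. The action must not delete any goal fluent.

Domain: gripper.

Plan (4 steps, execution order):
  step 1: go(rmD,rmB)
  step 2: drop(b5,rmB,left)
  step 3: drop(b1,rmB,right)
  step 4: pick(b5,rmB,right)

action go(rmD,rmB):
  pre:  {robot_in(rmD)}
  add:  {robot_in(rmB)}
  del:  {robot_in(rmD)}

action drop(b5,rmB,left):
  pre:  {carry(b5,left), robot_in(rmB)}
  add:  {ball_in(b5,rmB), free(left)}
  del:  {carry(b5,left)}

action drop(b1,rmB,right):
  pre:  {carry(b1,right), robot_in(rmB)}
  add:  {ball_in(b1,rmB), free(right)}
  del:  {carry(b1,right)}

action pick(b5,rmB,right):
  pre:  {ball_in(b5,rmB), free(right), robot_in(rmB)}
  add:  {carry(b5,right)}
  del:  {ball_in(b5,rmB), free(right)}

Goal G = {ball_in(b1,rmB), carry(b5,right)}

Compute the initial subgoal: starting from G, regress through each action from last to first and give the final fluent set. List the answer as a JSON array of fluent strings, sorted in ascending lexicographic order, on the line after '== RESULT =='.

Regress step by step:
  through step 4 (pick(b5,rmB,right)): drop {carry(b5,right)}, keep {ball_in(b1,rmB)}, require {ball_in(b5,rmB), free(right), robot_in(rmB)}
    → {ball_in(b1,rmB), ball_in(b5,rmB), free(right), robot_in(rmB)}
  through step 3 (drop(b1,rmB,right)): drop {ball_in(b1,rmB), free(right)}, keep {ball_in(b5,rmB), robot_in(rmB)}, require {carry(b1,right), robot_in(rmB)}
    → {ball_in(b5,rmB), carry(b1,right), robot_in(rmB)}
  through step 2 (drop(b5,rmB,left)): drop {ball_in(b5,rmB)}, keep {carry(b1,right), robot_in(rmB)}, require {carry(b5,left), robot_in(rmB)}
    → {carry(b1,right), carry(b5,left), robot_in(rmB)}
  through step 1 (go(rmD,rmB)): drop {robot_in(rmB)}, keep {carry(b1,right), carry(b5,left)}, require {robot_in(rmD)}
    → {carry(b1,right), carry(b5,left), robot_in(rmD)}

== RESULT ==
["carry(b1,right)", "carry(b5,left)", "robot_in(rmD)"]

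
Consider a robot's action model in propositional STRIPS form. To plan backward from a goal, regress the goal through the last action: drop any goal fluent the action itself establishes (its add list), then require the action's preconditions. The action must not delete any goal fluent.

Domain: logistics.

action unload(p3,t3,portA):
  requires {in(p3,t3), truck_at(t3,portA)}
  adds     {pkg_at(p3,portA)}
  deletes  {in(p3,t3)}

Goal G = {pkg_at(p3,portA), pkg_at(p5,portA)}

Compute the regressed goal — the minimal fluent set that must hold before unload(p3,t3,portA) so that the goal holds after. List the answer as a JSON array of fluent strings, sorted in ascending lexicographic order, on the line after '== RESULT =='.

Regress:
  G ∩ del = {}  (empty — regression defined)
  G \ add = {pkg_at(p3,portA), pkg_at(p5,portA)} \ {pkg_at(p3,portA)} = {pkg_at(p5,portA)}
  ∪ pre   = {pkg_at(p5,portA)} ∪ {in(p3,t3), truck_at(t3,portA)}
          = {in(p3,t3), pkg_at(p5,portA), truck_at(t3,portA)}

== RESULT ==
["in(p3,t3)", "pkg_at(p5,portA)", "truck_at(t3,portA)"]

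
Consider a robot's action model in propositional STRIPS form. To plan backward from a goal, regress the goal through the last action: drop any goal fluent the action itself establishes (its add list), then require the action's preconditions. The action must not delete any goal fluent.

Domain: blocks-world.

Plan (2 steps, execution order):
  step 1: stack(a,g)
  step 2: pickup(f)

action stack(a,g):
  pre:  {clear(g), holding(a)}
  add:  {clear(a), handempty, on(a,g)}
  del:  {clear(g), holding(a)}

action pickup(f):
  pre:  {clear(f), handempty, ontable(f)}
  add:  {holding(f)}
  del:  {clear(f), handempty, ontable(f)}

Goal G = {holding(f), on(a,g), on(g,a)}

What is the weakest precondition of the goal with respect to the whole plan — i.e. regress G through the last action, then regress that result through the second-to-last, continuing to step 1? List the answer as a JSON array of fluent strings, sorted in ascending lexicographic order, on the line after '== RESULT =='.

Regress step by step:
  through step 2 (pickup(f)): drop {holding(f)}, keep {on(a,g), on(g,a)}, require {clear(f), handempty, ontable(f)}
    → {clear(f), handempty, on(a,g), on(g,a), ontable(f)}
  through step 1 (stack(a,g)): drop {handempty, on(a,g)}, keep {clear(f), on(g,a), ontable(f)}, require {clear(g), holding(a)}
    → {clear(f), clear(g), holding(a), on(g,a), ontable(f)}

== RESULT ==
["clear(f)", "clear(g)", "holding(a)", "on(g,a)", "ontable(f)"]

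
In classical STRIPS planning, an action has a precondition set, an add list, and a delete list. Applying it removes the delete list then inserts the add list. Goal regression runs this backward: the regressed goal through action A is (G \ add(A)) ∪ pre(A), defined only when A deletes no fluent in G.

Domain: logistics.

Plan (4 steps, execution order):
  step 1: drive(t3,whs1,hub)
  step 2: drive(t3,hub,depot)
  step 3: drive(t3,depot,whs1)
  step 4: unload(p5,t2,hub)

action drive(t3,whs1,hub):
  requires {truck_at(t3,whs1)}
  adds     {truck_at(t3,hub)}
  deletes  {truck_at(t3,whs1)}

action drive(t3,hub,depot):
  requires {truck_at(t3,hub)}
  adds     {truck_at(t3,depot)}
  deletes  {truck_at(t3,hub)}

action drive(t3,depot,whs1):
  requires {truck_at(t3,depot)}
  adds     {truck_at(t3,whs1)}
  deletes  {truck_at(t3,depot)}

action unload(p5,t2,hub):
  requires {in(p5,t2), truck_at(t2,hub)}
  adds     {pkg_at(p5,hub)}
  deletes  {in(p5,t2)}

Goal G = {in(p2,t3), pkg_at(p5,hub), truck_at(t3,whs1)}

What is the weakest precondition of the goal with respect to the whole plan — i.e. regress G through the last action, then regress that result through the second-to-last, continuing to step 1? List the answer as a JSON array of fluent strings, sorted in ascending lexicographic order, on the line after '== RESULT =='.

Regress step by step:
  through step 4 (unload(p5,t2,hub)): drop {pkg_at(p5,hub)}, keep {in(p2,t3), truck_at(t3,whs1)}, require {in(p5,t2), truck_at(t2,hub)}
    → {in(p2,t3), in(p5,t2), truck_at(t2,hub), truck_at(t3,whs1)}
  through step 3 (drive(t3,depot,whs1)): drop {truck_at(t3,whs1)}, keep {in(p2,t3), in(p5,t2), truck_at(t2,hub)}, require {truck_at(t3,depot)}
    → {in(p2,t3), in(p5,t2), truck_at(t2,hub), truck_at(t3,depot)}
  through step 2 (drive(t3,hub,depot)): drop {truck_at(t3,depot)}, keep {in(p2,t3), in(p5,t2), truck_at(t2,hub)}, require {truck_at(t3,hub)}
    → {in(p2,t3), in(p5,t2), truck_at(t2,hub), truck_at(t3,hub)}
  through step 1 (drive(t3,whs1,hub)): drop {truck_at(t3,hub)}, keep {in(p2,t3), in(p5,t2), truck_at(t2,hub)}, require {truck_at(t3,whs1)}
    → {in(p2,t3), in(p5,t2), truck_at(t2,hub), truck_at(t3,whs1)}

== RESULT ==
["in(p2,t3)", "in(p5,t2)", "truck_at(t2,hub)", "truck_at(t3,whs1)"]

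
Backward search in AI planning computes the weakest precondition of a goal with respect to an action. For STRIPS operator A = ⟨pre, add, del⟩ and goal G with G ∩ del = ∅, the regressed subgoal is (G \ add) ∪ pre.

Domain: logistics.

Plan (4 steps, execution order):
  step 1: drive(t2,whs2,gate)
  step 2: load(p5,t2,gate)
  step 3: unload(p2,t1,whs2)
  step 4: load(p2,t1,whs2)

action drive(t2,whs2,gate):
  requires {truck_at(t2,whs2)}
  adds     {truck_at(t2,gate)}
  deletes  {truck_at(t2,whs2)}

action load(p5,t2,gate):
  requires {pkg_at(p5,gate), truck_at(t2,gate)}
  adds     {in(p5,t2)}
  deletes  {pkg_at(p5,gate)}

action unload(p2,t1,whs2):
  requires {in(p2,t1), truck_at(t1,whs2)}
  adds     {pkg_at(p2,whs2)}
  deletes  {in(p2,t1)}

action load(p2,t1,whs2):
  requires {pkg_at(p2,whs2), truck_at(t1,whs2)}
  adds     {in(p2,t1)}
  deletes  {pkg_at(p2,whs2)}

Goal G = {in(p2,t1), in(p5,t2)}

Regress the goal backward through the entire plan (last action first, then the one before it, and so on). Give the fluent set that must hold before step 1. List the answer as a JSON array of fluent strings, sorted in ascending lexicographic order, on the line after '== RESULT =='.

Work backward from the goal:
  through step 4 (load(p2,t1,whs2)): drop {in(p2,t1)}, keep {in(p5,t2)}, require {pkg_at(p2,whs2), truck_at(t1,whs2)}
    → {in(p5,t2), pkg_at(p2,whs2), truck_at(t1,whs2)}
  through step 3 (unload(p2,t1,whs2)): drop {pkg_at(p2,whs2)}, keep {in(p5,t2), truck_at(t1,whs2)}, require {in(p2,t1), truck_at(t1,whs2)}
    → {in(p2,t1), in(p5,t2), truck_at(t1,whs2)}
  through step 2 (load(p5,t2,gate)): drop {in(p5,t2)}, keep {in(p2,t1), truck_at(t1,whs2)}, require {pkg_at(p5,gate), truck_at(t2,gate)}
    → {in(p2,t1), pkg_at(p5,gate), truck_at(t1,whs2), truck_at(t2,gate)}
  through step 1 (drive(t2,whs2,gate)): drop {truck_at(t2,gate)}, keep {in(p2,t1), pkg_at(p5,gate), truck_at(t1,whs2)}, require {truck_at(t2,whs2)}
    → {in(p2,t1), pkg_at(p5,gate), truck_at(t1,whs2), truck_at(t2,whs2)}

== RESULT ==
["in(p2,t1)", "pkg_at(p5,gate)", "truck_at(t1,whs2)", "truck_at(t2,whs2)"]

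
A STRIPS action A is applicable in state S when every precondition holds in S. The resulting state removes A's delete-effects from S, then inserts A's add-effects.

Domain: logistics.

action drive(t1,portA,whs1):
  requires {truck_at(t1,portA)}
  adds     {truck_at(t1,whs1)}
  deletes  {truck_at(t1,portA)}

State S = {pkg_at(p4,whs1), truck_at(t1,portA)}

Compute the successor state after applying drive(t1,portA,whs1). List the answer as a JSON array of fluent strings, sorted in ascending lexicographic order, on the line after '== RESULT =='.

Compute (S \ del) ∪ add:
  pre ⊆ S: {truck_at(t1,portA)} ⊆ S  — applicable
  S \ del = {pkg_at(p4,whs1)}
  ∪ add   = {pkg_at(p4,whs1), truck_at(t1,whs1)}

== RESULT ==
["pkg_at(p4,whs1)", "truck_at(t1,whs1)"]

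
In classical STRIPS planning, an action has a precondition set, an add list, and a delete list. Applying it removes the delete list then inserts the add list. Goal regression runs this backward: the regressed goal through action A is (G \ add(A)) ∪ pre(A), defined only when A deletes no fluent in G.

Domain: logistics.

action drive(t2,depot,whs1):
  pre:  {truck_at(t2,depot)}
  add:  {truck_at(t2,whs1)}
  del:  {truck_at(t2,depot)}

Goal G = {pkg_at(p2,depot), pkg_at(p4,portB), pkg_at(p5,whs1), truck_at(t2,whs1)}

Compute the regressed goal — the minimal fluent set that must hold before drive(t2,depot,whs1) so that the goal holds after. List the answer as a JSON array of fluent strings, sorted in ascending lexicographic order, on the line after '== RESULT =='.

Regress:
  G ∩ del = {}  (empty — regression defined)
  G \ add = {pkg_at(p2,depot), pkg_at(p4,portB), pkg_at(p5,whs1), truck_at(t2,whs1)} \ {truck_at(t2,whs1)} = {pkg_at(p2,depot), pkg_at(p4,portB), pkg_at(p5,whs1)}
  ∪ pre   = {pkg_at(p2,depot), pkg_at(p4,portB), pkg_at(p5,whs1)} ∪ {truck_at(t2,depot)}
          = {pkg_at(p2,depot), pkg_at(p4,portB), pkg_at(p5,whs1), truck_at(t2,depot)}

== RESULT ==
["pkg_at(p2,depot)", "pkg_at(p4,portB)", "pkg_at(p5,whs1)", "truck_at(t2,depot)"]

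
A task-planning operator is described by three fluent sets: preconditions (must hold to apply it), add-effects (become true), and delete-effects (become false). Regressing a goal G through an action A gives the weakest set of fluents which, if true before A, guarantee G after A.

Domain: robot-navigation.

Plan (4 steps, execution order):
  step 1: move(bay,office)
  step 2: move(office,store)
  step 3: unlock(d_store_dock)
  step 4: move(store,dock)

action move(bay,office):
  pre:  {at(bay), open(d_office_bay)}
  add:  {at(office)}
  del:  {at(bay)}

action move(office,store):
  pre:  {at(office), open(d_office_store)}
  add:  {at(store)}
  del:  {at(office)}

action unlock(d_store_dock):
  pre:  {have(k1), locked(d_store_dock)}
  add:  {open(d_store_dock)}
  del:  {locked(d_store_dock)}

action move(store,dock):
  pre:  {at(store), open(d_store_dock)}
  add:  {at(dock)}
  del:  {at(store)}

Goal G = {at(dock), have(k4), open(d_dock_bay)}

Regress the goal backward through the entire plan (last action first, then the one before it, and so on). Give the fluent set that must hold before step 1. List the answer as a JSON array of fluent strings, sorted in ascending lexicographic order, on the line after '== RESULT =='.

Regress step by step:
  through step 4 (move(store,dock)): drop {at(dock)}, keep {have(k4), open(d_dock_bay)}, require {at(store), open(d_store_dock)}
    → {at(store), have(k4), open(d_dock_bay), open(d_store_dock)}
  through step 3 (unlock(d_store_dock)): drop {open(d_store_dock)}, keep {at(store), have(k4), open(d_dock_bay)}, require {have(k1), locked(d_store_dock)}
    → {at(store), have(k1), have(k4), locked(d_store_dock), open(d_dock_bay)}
  through step 2 (move(office,store)): drop {at(store)}, keep {have(k1), have(k4), locked(d_store_dock), open(d_dock_bay)}, require {at(office), open(d_office_store)}
    → {at(office), have(k1), have(k4), locked(d_store_dock), open(d_dock_bay), open(d_office_store)}
  through step 1 (move(bay,office)): drop {at(office)}, keep {have(k1), have(k4), locked(d_store_dock), open(d_dock_bay), open(d_office_store)}, require {at(bay), open(d_office_bay)}
    → {at(bay), have(k1), have(k4), locked(d_store_dock), open(d_dock_bay), open(d_office_bay), open(d_office_store)}

== RESULT ==
["at(bay)", "have(k1)", "have(k4)", "locked(d_store_dock)", "open(d_dock_bay)", "open(d_office_bay)", "open(d_office_store)"]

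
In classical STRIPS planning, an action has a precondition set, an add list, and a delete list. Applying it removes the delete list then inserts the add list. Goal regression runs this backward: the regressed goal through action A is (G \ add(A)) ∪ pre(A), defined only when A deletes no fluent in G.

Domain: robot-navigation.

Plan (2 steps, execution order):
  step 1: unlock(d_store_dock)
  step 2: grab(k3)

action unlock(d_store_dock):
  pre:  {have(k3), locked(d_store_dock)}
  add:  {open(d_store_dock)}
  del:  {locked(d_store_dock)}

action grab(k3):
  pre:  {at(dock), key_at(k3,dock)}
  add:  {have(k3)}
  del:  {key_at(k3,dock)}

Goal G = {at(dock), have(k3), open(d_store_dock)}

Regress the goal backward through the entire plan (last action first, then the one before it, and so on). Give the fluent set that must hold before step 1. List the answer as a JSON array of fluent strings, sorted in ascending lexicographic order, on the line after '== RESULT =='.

Work backward from the goal:
  through step 2 (grab(k3)): drop {have(k3)}, keep {at(dock), open(d_store_dock)}, require {at(dock), key_at(k3,dock)}
    → {at(dock), key_at(k3,dock), open(d_store_dock)}
  through step 1 (unlock(d_store_dock)): drop {open(d_store_dock)}, keep {at(dock), key_at(k3,dock)}, require {have(k3), locked(d_store_dock)}
    → {at(dock), have(k3), key_at(k3,dock), locked(d_store_dock)}

== RESULT ==
["at(dock)", "have(k3)", "key_at(k3,dock)", "locked(d_store_dock)"]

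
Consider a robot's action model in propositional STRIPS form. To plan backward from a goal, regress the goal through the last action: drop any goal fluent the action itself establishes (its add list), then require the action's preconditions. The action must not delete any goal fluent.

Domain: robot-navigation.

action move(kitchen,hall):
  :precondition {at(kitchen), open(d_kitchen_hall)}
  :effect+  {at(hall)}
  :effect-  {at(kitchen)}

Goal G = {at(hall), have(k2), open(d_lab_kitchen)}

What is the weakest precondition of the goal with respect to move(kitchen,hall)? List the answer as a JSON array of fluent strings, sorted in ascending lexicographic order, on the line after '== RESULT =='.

Regress:
  G ∩ del = {}  (empty — regression defined)
  G \ add = {at(hall), have(k2), open(d_lab_kitchen)} \ {at(hall)} = {have(k2), open(d_lab_kitchen)}
  ∪ pre   = {have(k2), open(d_lab_kitchen)} ∪ {at(kitchen), open(d_kitchen_hall)}
          = {at(kitchen), have(k2), open(d_kitchen_hall), open(d_lab_kitchen)}

== RESULT ==
["at(kitchen)", "have(k2)", "open(d_kitchen_hall)", "open(d_lab_kitchen)"]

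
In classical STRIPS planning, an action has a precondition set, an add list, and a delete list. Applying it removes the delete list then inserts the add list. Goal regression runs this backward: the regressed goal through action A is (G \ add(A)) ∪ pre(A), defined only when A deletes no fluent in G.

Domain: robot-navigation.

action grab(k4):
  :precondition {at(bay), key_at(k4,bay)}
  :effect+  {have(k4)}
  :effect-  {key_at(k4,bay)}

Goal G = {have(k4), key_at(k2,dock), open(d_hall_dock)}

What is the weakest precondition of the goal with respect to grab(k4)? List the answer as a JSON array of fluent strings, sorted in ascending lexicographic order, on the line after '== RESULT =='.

Compute (G \ add) ∪ pre:
  G ∩ del = {}  (empty — regression defined)
  G \ add = {have(k4), key_at(k2,dock), open(d_hall_dock)} \ {have(k4)} = {key_at(k2,dock), open(d_hall_dock)}
  ∪ pre   = {key_at(k2,dock), open(d_hall_dock)} ∪ {at(bay), key_at(k4,bay)}
          = {at(bay), key_at(k2,dock), key_at(k4,bay), open(d_hall_dock)}

== RESULT ==
["at(bay)", "key_at(k2,dock)", "key_at(k4,bay)", "open(d_hall_dock)"]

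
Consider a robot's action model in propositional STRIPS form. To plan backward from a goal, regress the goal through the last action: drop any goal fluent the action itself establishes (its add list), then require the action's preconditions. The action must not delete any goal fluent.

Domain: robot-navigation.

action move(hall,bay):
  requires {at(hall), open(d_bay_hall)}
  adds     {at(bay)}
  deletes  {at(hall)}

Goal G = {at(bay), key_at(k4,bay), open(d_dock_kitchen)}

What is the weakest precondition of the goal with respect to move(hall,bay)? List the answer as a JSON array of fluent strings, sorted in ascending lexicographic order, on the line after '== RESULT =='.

Compute (G \ add) ∪ pre:
  G ∩ del = {}  (empty — regression defined)
  G \ add = {at(bay), key_at(k4,bay), open(d_dock_kitchen)} \ {at(bay)} = {key_at(k4,bay), open(d_dock_kitchen)}
  ∪ pre   = {key_at(k4,bay), open(d_dock_kitchen)} ∪ {at(hall), open(d_bay_hall)}
          = {at(hall), key_at(k4,bay), open(d_bay_hall), open(d_dock_kitchen)}

== RESULT ==
["at(hall)", "key_at(k4,bay)", "open(d_bay_hall)", "open(d_dock_kitchen)"]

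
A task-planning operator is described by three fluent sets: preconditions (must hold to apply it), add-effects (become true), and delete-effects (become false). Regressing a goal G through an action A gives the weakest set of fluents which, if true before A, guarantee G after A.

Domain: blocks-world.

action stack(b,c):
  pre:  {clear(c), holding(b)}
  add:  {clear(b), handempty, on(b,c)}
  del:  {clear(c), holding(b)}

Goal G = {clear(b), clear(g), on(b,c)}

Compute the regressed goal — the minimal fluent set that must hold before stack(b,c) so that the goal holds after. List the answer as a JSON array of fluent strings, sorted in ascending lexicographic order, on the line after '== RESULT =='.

Compute (G \ add) ∪ pre:
  G ∩ del = {}  (empty — regression defined)
  G \ add = {clear(b), clear(g), on(b,c)} \ {clear(b), handempty, on(b,c)} = {clear(g)}
  ∪ pre   = {clear(g)} ∪ {clear(c), holding(b)}
          = {clear(c), clear(g), holding(b)}

== RESULT ==
["clear(c)", "clear(g)", "holding(b)"]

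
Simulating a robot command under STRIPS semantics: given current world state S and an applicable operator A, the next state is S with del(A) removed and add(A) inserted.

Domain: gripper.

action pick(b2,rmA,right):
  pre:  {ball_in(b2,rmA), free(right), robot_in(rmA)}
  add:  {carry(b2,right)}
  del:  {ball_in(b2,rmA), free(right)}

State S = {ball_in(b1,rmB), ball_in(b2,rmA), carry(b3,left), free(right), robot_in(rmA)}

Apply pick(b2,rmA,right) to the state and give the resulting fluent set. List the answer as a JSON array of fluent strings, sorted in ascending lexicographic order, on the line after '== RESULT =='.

Compute (S \ del) ∪ add:
  pre ⊆ S: {ball_in(b2,rmA), free(right), robot_in(rmA)} ⊆ S  — applicable
  S \ del = {ball_in(b1,rmB), carry(b3,left), robot_in(rmA)}
  ∪ add   = {ball_in(b1,rmB), carry(b2,right), carry(b3,left), robot_in(rmA)}

== RESULT ==
["ball_in(b1,rmB)", "carry(b2,right)", "carry(b3,left)", "robot_in(rmA)"]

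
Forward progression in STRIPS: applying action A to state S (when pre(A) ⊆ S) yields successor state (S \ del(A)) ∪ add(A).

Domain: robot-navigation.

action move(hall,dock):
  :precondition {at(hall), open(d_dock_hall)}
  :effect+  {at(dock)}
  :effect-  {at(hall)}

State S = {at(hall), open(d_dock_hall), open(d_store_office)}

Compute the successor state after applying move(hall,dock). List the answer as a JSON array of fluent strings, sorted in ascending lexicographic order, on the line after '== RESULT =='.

Compute (S \ del) ∪ add:
  pre ⊆ S: {at(hall), open(d_dock_hall)} ⊆ S  — applicable
  S \ del = {open(d_dock_hall), open(d_store_office)}
  ∪ add   = {at(dock), open(d_dock_hall), open(d_store_office)}

== RESULT ==
["at(dock)", "open(d_dock_hall)", "open(d_store_office)"]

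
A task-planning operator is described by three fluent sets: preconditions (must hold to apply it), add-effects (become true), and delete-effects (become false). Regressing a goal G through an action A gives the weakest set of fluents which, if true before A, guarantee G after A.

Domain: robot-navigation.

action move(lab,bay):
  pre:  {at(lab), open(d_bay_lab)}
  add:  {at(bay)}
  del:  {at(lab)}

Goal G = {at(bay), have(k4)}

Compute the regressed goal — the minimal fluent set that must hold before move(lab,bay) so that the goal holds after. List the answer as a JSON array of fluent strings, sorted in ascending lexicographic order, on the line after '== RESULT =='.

Regress:
  G ∩ del = {}  (empty — regression defined)
  G \ add = {at(bay), have(k4)} \ {at(bay)} = {have(k4)}
  ∪ pre   = {have(k4)} ∪ {at(lab), open(d_bay_lab)}
          = {at(lab), have(k4), open(d_bay_lab)}

== RESULT ==
["at(lab)", "have(k4)", "open(d_bay_lab)"]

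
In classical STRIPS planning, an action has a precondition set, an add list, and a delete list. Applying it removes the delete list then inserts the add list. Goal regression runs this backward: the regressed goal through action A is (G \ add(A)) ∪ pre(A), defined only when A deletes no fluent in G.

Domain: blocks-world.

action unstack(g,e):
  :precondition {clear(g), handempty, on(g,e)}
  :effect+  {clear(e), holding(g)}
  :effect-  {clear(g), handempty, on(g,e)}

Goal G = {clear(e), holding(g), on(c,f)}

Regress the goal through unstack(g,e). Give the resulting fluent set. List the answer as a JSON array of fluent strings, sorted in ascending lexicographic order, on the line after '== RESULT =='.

Compute (G \ add) ∪ pre:
  G ∩ del = {}  (empty — regression defined)
  G \ add = {clear(e), holding(g), on(c,f)} \ {clear(e), holding(g)} = {on(c,f)}
  ∪ pre   = {on(c,f)} ∪ {clear(g), handempty, on(g,e)}
          = {clear(g), handempty, on(c,f), on(g,e)}

== RESULT ==
["clear(g)", "handempty", "on(c,f)", "on(g,e)"]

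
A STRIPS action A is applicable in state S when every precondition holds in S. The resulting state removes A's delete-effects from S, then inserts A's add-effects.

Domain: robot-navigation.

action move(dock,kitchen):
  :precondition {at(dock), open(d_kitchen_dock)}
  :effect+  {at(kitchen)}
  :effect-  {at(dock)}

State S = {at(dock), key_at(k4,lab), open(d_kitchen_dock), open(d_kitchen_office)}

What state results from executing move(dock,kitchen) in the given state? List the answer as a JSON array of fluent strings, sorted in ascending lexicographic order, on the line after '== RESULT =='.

Compute (S \ del) ∪ add:
  pre ⊆ S: {at(dock), open(d_kitchen_dock)} ⊆ S  — applicable
  S \ del = {key_at(k4,lab), open(d_kitchen_dock), open(d_kitchen_office)}
  ∪ add   = {at(kitchen), key_at(k4,lab), open(d_kitchen_dock), open(d_kitchen_office)}

== RESULT ==
["at(kitchen)", "key_at(k4,lab)", "open(d_kitchen_dock)", "open(d_kitchen_office)"]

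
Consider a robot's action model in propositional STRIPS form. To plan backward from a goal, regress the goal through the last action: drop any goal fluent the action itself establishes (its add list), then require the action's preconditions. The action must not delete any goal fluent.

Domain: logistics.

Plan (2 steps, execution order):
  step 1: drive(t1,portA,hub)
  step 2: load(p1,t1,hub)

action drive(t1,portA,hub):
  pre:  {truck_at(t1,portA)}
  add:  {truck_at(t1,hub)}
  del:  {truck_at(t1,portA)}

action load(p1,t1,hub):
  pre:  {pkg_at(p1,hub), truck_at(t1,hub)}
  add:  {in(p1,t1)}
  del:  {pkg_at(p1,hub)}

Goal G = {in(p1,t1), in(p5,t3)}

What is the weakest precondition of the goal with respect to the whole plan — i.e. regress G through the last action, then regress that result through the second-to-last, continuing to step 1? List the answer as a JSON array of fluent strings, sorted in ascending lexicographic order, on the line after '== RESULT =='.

Regress step by step:
  through step 2 (load(p1,t1,hub)): drop {in(p1,t1)}, keep {in(p5,t3)}, require {pkg_at(p1,hub), truck_at(t1,hub)}
    → {in(p5,t3), pkg_at(p1,hub), truck_at(t1,hub)}
  through step 1 (drive(t1,portA,hub)): drop {truck_at(t1,hub)}, keep {in(p5,t3), pkg_at(p1,hub)}, require {truck_at(t1,portA)}
    → {in(p5,t3), pkg_at(p1,hub), truck_at(t1,portA)}

== RESULT ==
["in(p5,t3)", "pkg_at(p1,hub)", "truck_at(t1,portA)"]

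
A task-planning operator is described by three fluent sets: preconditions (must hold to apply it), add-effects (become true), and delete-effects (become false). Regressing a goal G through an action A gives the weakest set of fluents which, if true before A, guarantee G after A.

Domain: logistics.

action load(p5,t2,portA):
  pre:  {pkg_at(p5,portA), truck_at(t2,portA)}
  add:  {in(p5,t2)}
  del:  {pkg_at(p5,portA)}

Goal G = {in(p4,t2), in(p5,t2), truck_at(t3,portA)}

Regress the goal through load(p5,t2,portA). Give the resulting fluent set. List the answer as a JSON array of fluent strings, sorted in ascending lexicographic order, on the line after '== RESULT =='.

Compute (G \ add) ∪ pre:
  G ∩ del = {}  (empty — regression defined)
  G \ add = {in(p4,t2), in(p5,t2), truck_at(t3,portA)} \ {in(p5,t2)} = {in(p4,t2), truck_at(t3,portA)}
  ∪ pre   = {in(p4,t2), truck_at(t3,portA)} ∪ {pkg_at(p5,portA), truck_at(t2,portA)}
          = {in(p4,t2), pkg_at(p5,portA), truck_at(t2,portA), truck_at(t3,portA)}

== RESULT ==
["in(p4,t2)", "pkg_at(p5,portA)", "truck_at(t2,portA)", "truck_at(t3,portA)"]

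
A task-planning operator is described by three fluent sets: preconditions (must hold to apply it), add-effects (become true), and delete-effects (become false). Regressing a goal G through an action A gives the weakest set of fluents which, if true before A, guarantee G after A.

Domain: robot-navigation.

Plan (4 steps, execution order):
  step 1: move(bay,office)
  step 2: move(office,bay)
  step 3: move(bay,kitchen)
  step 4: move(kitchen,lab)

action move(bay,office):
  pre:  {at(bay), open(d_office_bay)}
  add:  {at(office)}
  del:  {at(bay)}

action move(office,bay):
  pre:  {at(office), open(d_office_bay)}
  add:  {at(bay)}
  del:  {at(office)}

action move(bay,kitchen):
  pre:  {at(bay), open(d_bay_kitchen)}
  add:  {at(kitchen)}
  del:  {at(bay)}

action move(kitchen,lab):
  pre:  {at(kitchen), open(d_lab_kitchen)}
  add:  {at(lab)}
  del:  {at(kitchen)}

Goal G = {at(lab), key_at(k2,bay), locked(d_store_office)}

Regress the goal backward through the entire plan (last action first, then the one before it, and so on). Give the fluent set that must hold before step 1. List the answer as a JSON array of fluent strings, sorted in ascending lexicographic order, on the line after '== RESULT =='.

Regress step by step:
  through step 4 (move(kitchen,lab)): drop {at(lab)}, keep {key_at(k2,bay), locked(d_store_office)}, require {at(kitchen), open(d_lab_kitchen)}
    → {at(kitchen), key_at(k2,bay), locked(d_store_office), open(d_lab_kitchen)}
  through step 3 (move(bay,kitchen)): drop {at(kitchen)}, keep {key_at(k2,bay), locked(d_store_office), open(d_lab_kitchen)}, require {at(bay), open(d_bay_kitchen)}
    → {at(bay), key_at(k2,bay), locked(d_store_office), open(d_bay_kitchen), open(d_lab_kitchen)}
  through step 2 (move(office,bay)): drop {at(bay)}, keep {key_at(k2,bay), locked(d_store_office), open(d_bay_kitchen), open(d_lab_kitchen)}, require {at(office), open(d_office_bay)}
    → {at(office), key_at(k2,bay), locked(d_store_office), open(d_bay_kitchen), open(d_lab_kitchen), open(d_office_bay)}
  through step 1 (move(bay,office)): drop {at(office)}, keep {key_at(k2,bay), locked(d_store_office), open(d_bay_kitchen), open(d_lab_kitchen), open(d_office_bay)}, require {at(bay), open(d_office_bay)}
    → {at(bay), key_at(k2,bay), locked(d_store_office), open(d_bay_kitchen), open(d_lab_kitchen), open(d_office_bay)}

== RESULT ==
["at(bay)", "key_at(k2,bay)", "locked(d_store_office)", "open(d_bay_kitchen)", "open(d_lab_kitchen)", "open(d_office_bay)"]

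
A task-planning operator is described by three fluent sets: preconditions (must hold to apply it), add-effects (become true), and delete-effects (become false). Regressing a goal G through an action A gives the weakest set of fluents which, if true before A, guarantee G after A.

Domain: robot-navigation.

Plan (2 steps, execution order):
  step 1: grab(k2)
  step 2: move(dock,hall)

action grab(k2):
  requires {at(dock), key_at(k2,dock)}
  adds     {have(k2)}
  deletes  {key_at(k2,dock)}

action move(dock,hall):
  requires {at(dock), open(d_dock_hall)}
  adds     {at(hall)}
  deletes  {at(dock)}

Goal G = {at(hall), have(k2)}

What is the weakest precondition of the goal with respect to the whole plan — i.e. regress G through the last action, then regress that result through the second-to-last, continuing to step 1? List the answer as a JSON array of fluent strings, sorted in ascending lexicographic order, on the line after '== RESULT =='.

Work backward from the goal:
  through step 2 (move(dock,hall)): drop {at(hall)}, keep {have(k2)}, require {at(dock), open(d_dock_hall)}
    → {at(dock), have(k2), open(d_dock_hall)}
  through step 1 (grab(k2)): drop {have(k2)}, keep {at(dock), open(d_dock_hall)}, require {at(dock), key_at(k2,dock)}
    → {at(dock), key_at(k2,dock), open(d_dock_hall)}

== RESULT ==
["at(dock)", "key_at(k2,dock)", "open(d_dock_hall)"]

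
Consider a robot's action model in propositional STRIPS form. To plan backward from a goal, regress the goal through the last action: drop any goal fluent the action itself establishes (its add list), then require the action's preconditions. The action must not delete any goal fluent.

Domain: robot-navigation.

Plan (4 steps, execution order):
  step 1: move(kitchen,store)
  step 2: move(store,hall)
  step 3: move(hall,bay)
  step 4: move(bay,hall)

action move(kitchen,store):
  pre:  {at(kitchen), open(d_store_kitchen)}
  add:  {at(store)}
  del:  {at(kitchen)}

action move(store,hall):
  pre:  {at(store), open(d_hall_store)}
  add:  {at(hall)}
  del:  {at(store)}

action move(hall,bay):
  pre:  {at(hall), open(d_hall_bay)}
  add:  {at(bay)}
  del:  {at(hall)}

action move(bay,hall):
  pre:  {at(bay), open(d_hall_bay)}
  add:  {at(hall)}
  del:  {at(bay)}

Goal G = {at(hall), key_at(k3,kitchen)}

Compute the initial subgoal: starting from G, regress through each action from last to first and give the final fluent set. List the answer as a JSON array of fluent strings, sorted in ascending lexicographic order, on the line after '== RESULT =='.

Work backward from the goal:
  through step 4 (move(bay,hall)): drop {at(hall)}, keep {key_at(k3,kitchen)}, require {at(bay), open(d_hall_bay)}
    → {at(bay), key_at(k3,kitchen), open(d_hall_bay)}
  through step 3 (move(hall,bay)): drop {at(bay)}, keep {key_at(k3,kitchen), open(d_hall_bay)}, require {at(hall), open(d_hall_bay)}
    → {at(hall), key_at(k3,kitchen), open(d_hall_bay)}
  through step 2 (move(store,hall)): drop {at(hall)}, keep {key_at(k3,kitchen), open(d_hall_bay)}, require {at(store), open(d_hall_store)}
    → {at(store), key_at(k3,kitchen), open(d_hall_bay), open(d_hall_store)}
  through step 1 (move(kitchen,store)): drop {at(store)}, keep {key_at(k3,kitchen), open(d_hall_bay), open(d_hall_store)}, require {at(kitchen), open(d_store_kitchen)}
    → {at(kitchen), key_at(k3,kitchen), open(d_hall_bay), open(d_hall_store), open(d_store_kitchen)}

== RESULT ==
["at(kitchen)", "key_at(k3,kitchen)", "open(d_hall_bay)", "open(d_hall_store)", "open(d_store_kitchen)"]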